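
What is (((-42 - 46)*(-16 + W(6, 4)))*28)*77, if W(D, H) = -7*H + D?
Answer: 7209664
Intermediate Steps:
W(D, H) = D - 7*H
(((-42 - 46)*(-16 + W(6, 4)))*28)*77 = (((-42 - 46)*(-16 + (6 - 7*4)))*28)*77 = (-88*(-16 + (6 - 28))*28)*77 = (-88*(-16 - 22)*28)*77 = (-88*(-38)*28)*77 = (3344*28)*77 = 93632*77 = 7209664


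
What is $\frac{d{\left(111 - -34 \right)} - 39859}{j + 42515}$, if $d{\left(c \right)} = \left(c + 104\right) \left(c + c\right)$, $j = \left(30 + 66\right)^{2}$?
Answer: $\frac{1903}{3043} \approx 0.62537$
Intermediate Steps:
$j = 9216$ ($j = 96^{2} = 9216$)
$d{\left(c \right)} = 2 c \left(104 + c\right)$ ($d{\left(c \right)} = \left(104 + c\right) 2 c = 2 c \left(104 + c\right)$)
$\frac{d{\left(111 - -34 \right)} - 39859}{j + 42515} = \frac{2 \left(111 - -34\right) \left(104 + \left(111 - -34\right)\right) - 39859}{9216 + 42515} = \frac{2 \left(111 + 34\right) \left(104 + \left(111 + 34\right)\right) - 39859}{51731} = \left(2 \cdot 145 \left(104 + 145\right) - 39859\right) \frac{1}{51731} = \left(2 \cdot 145 \cdot 249 - 39859\right) \frac{1}{51731} = \left(72210 - 39859\right) \frac{1}{51731} = 32351 \cdot \frac{1}{51731} = \frac{1903}{3043}$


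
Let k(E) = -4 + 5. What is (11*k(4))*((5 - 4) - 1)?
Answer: 0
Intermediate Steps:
k(E) = 1
(11*k(4))*((5 - 4) - 1) = (11*1)*((5 - 4) - 1) = 11*(1 - 1) = 11*0 = 0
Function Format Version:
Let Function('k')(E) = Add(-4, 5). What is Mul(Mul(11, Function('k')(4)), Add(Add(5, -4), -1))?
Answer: 0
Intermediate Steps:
Function('k')(E) = 1
Mul(Mul(11, Function('k')(4)), Add(Add(5, -4), -1)) = Mul(Mul(11, 1), Add(Add(5, -4), -1)) = Mul(11, Add(1, -1)) = Mul(11, 0) = 0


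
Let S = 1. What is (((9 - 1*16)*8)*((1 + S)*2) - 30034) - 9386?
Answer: -39644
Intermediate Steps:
(((9 - 1*16)*8)*((1 + S)*2) - 30034) - 9386 = (((9 - 1*16)*8)*((1 + 1)*2) - 30034) - 9386 = (((9 - 16)*8)*(2*2) - 30034) - 9386 = (-7*8*4 - 30034) - 9386 = (-56*4 - 30034) - 9386 = (-224 - 30034) - 9386 = -30258 - 9386 = -39644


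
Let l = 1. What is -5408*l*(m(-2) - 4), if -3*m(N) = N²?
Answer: 86528/3 ≈ 28843.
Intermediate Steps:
m(N) = -N²/3
-5408*l*(m(-2) - 4) = -5408*(-⅓*(-2)² - 4) = -5408*(-⅓*4 - 4) = -5408*(-4/3 - 4) = -5408*(-16)/3 = -5408*(-16/3) = 86528/3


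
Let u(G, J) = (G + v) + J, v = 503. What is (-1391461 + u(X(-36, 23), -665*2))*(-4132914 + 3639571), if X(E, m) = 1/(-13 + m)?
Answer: 6868754894497/10 ≈ 6.8688e+11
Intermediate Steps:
u(G, J) = 503 + G + J (u(G, J) = (G + 503) + J = (503 + G) + J = 503 + G + J)
(-1391461 + u(X(-36, 23), -665*2))*(-4132914 + 3639571) = (-1391461 + (503 + 1/(-13 + 23) - 665*2))*(-4132914 + 3639571) = (-1391461 + (503 + 1/10 - 1330))*(-493343) = (-1391461 + (503 + ⅒ - 1330))*(-493343) = (-1391461 - 8269/10)*(-493343) = -13922879/10*(-493343) = 6868754894497/10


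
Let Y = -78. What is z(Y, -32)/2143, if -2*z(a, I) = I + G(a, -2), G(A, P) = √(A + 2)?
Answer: 16/2143 - I*√19/2143 ≈ 0.0074662 - 0.002034*I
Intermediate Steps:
G(A, P) = √(2 + A)
z(a, I) = -I/2 - √(2 + a)/2 (z(a, I) = -(I + √(2 + a))/2 = -I/2 - √(2 + a)/2)
z(Y, -32)/2143 = (-½*(-32) - √(2 - 78)/2)/2143 = (16 - I*√19)*(1/2143) = 16/2143 - I*√19/2143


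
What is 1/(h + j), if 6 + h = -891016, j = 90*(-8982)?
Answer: -1/1699402 ≈ -5.8844e-7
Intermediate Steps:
j = -808380
h = -891022 (h = -6 - 891016 = -891022)
1/(h + j) = 1/(-891022 - 808380) = 1/(-1699402) = -1/1699402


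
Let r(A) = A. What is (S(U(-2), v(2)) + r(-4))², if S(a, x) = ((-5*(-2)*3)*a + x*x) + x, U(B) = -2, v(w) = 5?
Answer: 1156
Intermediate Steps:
S(a, x) = x + x² + 30*a (S(a, x) = ((10*3)*a + x²) + x = (30*a + x²) + x = (x² + 30*a) + x = x + x² + 30*a)
(S(U(-2), v(2)) + r(-4))² = ((5 + 5² + 30*(-2)) - 4)² = ((5 + 25 - 60) - 4)² = (-30 - 4)² = (-34)² = 1156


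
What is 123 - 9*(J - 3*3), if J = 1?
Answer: 195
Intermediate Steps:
123 - 9*(J - 3*3) = 123 - 9*(1 - 3*3) = 123 - 9*(1 - 9) = 123 - 9*(-8) = 123 + 72 = 195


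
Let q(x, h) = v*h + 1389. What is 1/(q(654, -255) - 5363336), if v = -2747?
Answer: -1/4661462 ≈ -2.1453e-7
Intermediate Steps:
q(x, h) = 1389 - 2747*h (q(x, h) = -2747*h + 1389 = 1389 - 2747*h)
1/(q(654, -255) - 5363336) = 1/((1389 - 2747*(-255)) - 5363336) = 1/((1389 + 700485) - 5363336) = 1/(701874 - 5363336) = 1/(-4661462) = -1/4661462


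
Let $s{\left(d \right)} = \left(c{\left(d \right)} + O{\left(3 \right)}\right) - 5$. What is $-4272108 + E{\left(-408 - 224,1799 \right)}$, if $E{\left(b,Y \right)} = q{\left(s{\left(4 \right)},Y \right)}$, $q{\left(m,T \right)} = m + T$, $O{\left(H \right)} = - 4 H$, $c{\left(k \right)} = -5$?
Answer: $-4270331$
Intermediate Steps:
$s{\left(d \right)} = -22$ ($s{\left(d \right)} = \left(-5 - 12\right) - 5 = -17 - 5 = -22$)
$q{\left(m,T \right)} = T + m$
$E{\left(b,Y \right)} = -22 + Y$ ($E{\left(b,Y \right)} = Y - 22 = -22 + Y$)
$-4272108 + E{\left(-408 - 224,1799 \right)} = -4272108 + \left(-22 + 1799\right) = -4272108 + 1777 = -4270331$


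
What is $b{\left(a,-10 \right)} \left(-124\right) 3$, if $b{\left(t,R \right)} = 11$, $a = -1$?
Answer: $-4092$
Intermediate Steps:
$b{\left(a,-10 \right)} \left(-124\right) 3 = 11 \left(-124\right) 3 = \left(-1364\right) 3 = -4092$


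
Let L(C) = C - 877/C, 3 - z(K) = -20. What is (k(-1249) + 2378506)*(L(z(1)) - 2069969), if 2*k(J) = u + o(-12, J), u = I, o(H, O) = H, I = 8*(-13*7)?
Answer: -113222186940360/23 ≈ -4.9227e+12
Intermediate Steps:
z(K) = 23 (z(K) = 3 - 1*(-20) = 3 + 20 = 23)
I = -728 (I = 8*(-91) = -728)
u = -728
k(J) = -370 (k(J) = (-728 - 12)/2 = (½)*(-740) = -370)
(k(-1249) + 2378506)*(L(z(1)) - 2069969) = (-370 + 2378506)*((23 - 877/23) - 2069969) = 2378136*((23 - 877*1/23) - 2069969) = 2378136*((23 - 877/23) - 2069969) = 2378136*(-348/23 - 2069969) = 2378136*(-47609635/23) = -113222186940360/23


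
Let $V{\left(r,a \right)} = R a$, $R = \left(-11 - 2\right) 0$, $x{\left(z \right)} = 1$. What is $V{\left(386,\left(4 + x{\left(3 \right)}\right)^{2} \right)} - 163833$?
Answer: $-163833$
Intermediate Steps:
$R = 0$ ($R = \left(-13\right) 0 = 0$)
$V{\left(r,a \right)} = 0$ ($V{\left(r,a \right)} = 0 a = 0$)
$V{\left(386,\left(4 + x{\left(3 \right)}\right)^{2} \right)} - 163833 = 0 - 163833 = -163833$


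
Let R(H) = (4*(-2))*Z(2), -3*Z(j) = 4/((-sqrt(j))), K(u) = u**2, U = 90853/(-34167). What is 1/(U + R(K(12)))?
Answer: 63350499/1186875607 - 127062192*sqrt(2)/1186875607 ≈ -0.098024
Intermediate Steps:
U = -12979/4881 (U = 90853*(-1/34167) = -12979/4881 ≈ -2.6591)
Z(j) = 4/(3*sqrt(j)) (Z(j) = -4/(3*((-sqrt(j)))) = -4*(-1/sqrt(j))/3 = -(-4)/(3*sqrt(j)) = 4/(3*sqrt(j)))
R(H) = -16*sqrt(2)/3 (R(H) = (4*(-2))*(4/(3*sqrt(2))) = -32*sqrt(2)/2/3 = -16*sqrt(2)/3)
1/(U + R(K(12))) = 1/(-12979/4881 - 16*sqrt(2)/3)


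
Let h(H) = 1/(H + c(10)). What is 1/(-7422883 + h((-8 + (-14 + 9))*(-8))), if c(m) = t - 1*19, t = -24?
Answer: -61/452795862 ≈ -1.3472e-7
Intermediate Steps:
c(m) = -43 (c(m) = -24 - 1*19 = -24 - 19 = -43)
h(H) = 1/(-43 + H) (h(H) = 1/(H - 43) = 1/(-43 + H))
1/(-7422883 + h((-8 + (-14 + 9))*(-8))) = 1/(-7422883 + 1/(-43 + (-8 + (-14 + 9))*(-8))) = 1/(-7422883 + 1/(-43 + (-8 - 5)*(-8))) = 1/(-7422883 + 1/(-43 - 13*(-8))) = 1/(-7422883 + 1/(-43 + 104)) = 1/(-7422883 + 1/61) = 1/(-452795862/61) = -61/452795862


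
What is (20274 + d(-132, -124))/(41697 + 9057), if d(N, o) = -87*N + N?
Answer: 5271/8459 ≈ 0.62312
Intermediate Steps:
d(N, o) = -86*N
(20274 + d(-132, -124))/(41697 + 9057) = (20274 - 86*(-132))/(41697 + 9057) = (20274 + 11352)/50754 = 31626*(1/50754) = 5271/8459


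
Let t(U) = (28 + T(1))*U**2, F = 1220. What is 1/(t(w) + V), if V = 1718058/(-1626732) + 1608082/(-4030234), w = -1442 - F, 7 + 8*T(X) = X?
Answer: 546342551274/105498827261041688693 ≈ 5.1787e-9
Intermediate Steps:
T(X) = -7/8 + X/8
w = -2662 (w = -1442 - 1*1220 = -1442 - 1220 = -2662)
V = -795007851133/546342551274 (V = 1718058*(-1/1626732) + 1608082*(-1/4030234) = -286343/271122 - 804041/2015117 = -795007851133/546342551274 ≈ -1.4551)
t(U) = 109*U**2/4 (t(U) = (28 + (-7/8 + (1/8)*1))*U**2 = (28 + (-7/8 + 1/8))*U**2 = (28 - 3/4)*U**2 = 109*U**2/4)
1/(t(w) + V) = 1/((109/4)*(-2662)**2 - 795007851133/546342551274) = 1/((109/4)*7086244 - 795007851133/546342551274) = 1/(193100149 - 795007851133/546342551274) = 1/(105498827261041688693/546342551274) = 546342551274/105498827261041688693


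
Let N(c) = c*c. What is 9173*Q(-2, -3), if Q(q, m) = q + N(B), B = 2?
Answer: 18346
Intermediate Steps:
N(c) = c**2
Q(q, m) = 4 + q (Q(q, m) = q + 2**2 = q + 4 = 4 + q)
9173*Q(-2, -3) = 9173*(4 - 2) = 9173*2 = 18346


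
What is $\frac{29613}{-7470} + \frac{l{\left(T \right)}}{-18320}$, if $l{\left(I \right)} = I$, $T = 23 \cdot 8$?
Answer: $- \frac{1133093}{285105} \approx -3.9743$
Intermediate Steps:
$T = 184$
$\frac{29613}{-7470} + \frac{l{\left(T \right)}}{-18320} = \frac{29613}{-7470} + \frac{184}{-18320} = 29613 \left(- \frac{1}{7470}\right) + 184 \left(- \frac{1}{18320}\right) = - \frac{9871}{2490} - \frac{23}{2290} = - \frac{1133093}{285105}$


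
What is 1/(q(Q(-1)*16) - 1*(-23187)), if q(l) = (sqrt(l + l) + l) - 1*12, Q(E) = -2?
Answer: 23143/535598513 - 8*I/535598513 ≈ 4.321e-5 - 1.4937e-8*I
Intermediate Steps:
q(l) = -12 + l + sqrt(2)*sqrt(l) (q(l) = (sqrt(2*l) + l) - 12 = (sqrt(2)*sqrt(l) + l) - 12 = (l + sqrt(2)*sqrt(l)) - 12 = -12 + l + sqrt(2)*sqrt(l))
1/(q(Q(-1)*16) - 1*(-23187)) = 1/((-12 - 2*16 + sqrt(2)*sqrt(-2*16)) - 1*(-23187)) = 1/((-12 - 32 + sqrt(2)*sqrt(-32)) + 23187) = 1/((-12 - 32 + sqrt(2)*(4*I*sqrt(2))) + 23187) = 1/((-12 - 32 + 8*I) + 23187) = 1/((-44 + 8*I) + 23187) = 1/(23143 + 8*I) = (23143 - 8*I)/535598513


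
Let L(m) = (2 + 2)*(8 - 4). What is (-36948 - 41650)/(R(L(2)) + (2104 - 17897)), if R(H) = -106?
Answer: 6046/1223 ≈ 4.9436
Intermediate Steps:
L(m) = 16 (L(m) = 4*4 = 16)
(-36948 - 41650)/(R(L(2)) + (2104 - 17897)) = (-36948 - 41650)/(-106 + (2104 - 17897)) = -78598/(-106 - 15793) = -78598/(-15899) = -78598*(-1/15899) = 6046/1223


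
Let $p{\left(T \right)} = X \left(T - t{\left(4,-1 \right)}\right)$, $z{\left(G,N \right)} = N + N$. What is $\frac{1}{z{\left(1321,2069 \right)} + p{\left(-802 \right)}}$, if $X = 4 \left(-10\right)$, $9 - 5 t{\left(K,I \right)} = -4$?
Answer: $\frac{1}{36322} \approx 2.7532 \cdot 10^{-5}$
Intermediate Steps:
$t{\left(K,I \right)} = \frac{13}{5}$ ($t{\left(K,I \right)} = \frac{9}{5} - - \frac{4}{5} = \frac{9}{5} + \frac{4}{5} = \frac{13}{5}$)
$z{\left(G,N \right)} = 2 N$
$X = -40$
$p{\left(T \right)} = 104 - 40 T$ ($p{\left(T \right)} = - 40 \left(T - \frac{13}{5}\right) = - 40 \left(- \frac{13}{5} + T\right) = 104 - 40 T$)
$\frac{1}{z{\left(1321,2069 \right)} + p{\left(-802 \right)}} = \frac{1}{2 \cdot 2069 + \left(104 - -32080\right)} = \frac{1}{4138 + \left(104 + 32080\right)} = \frac{1}{4138 + 32184} = \frac{1}{36322}$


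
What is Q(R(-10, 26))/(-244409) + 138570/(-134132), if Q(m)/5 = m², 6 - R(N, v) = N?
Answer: -17019722045/16391533994 ≈ -1.0383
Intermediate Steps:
R(N, v) = 6 - N
Q(m) = 5*m²
Q(R(-10, 26))/(-244409) + 138570/(-134132) = (5*(6 - 1*(-10))²)/(-244409) + 138570/(-134132) = (5*(6 + 10)²)*(-1/244409) + 138570*(-1/134132) = (5*16²)*(-1/244409) - 69285/67066 = (5*256)*(-1/244409) - 69285/67066 = 1280*(-1/244409) - 69285/67066 = -1280/244409 - 69285/67066 = -17019722045/16391533994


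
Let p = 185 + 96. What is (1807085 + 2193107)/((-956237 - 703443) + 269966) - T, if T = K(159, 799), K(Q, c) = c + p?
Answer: -752445656/694857 ≈ -1082.9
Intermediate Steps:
p = 281
K(Q, c) = 281 + c (K(Q, c) = c + 281 = 281 + c)
T = 1080 (T = 281 + 799 = 1080)
(1807085 + 2193107)/((-956237 - 703443) + 269966) - T = (1807085 + 2193107)/((-956237 - 703443) + 269966) - 1*1080 = 4000192/(-1659680 + 269966) - 1080 = 4000192/(-1389714) - 1080 = 4000192*(-1/1389714) - 1080 = -2000096/694857 - 1080 = -752445656/694857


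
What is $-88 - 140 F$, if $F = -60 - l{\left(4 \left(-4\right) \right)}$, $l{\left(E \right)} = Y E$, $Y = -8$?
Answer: $26232$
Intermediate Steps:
$l{\left(E \right)} = - 8 E$
$F = -188$ ($F = -60 - - 8 \cdot 4 \left(-4\right) = -60 - \left(-8\right) \left(-16\right) = -60 - 128 = -188$)
$-88 - 140 F = -88 - -26320 = -88 + 26320 = 26232$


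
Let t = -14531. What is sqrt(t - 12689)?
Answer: 2*I*sqrt(6805) ≈ 164.98*I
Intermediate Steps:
sqrt(t - 12689) = sqrt(-14531 - 12689) = sqrt(-27220) = 2*I*sqrt(6805)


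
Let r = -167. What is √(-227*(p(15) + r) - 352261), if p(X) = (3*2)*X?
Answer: 3*I*√37198 ≈ 578.6*I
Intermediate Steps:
p(X) = 6*X
√(-227*(p(15) + r) - 352261) = √(-227*(6*15 - 167) - 352261) = √(-227*(90 - 167) - 352261) = √(-227*(-77) - 352261) = √(17479 - 352261) = √(-334782) = 3*I*√37198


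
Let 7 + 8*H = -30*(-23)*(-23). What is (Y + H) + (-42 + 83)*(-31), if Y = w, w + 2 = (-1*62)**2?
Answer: 4691/8 ≈ 586.38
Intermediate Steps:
w = 3842 (w = -2 + (-1*62)**2 = -2 + (-62)**2 = -2 + 3844 = 3842)
Y = 3842
H = -15877/8 (H = -7/8 + (-30*(-23)*(-23))/8 = -7/8 + (690*(-23))/8 = -7/8 + (1/8)*(-15870) = -7/8 - 7935/4 = -15877/8 ≈ -1984.6)
(Y + H) + (-42 + 83)*(-31) = (3842 - 15877/8) + (-42 + 83)*(-31) = 14859/8 + 41*(-31) = 14859/8 - 1271 = 4691/8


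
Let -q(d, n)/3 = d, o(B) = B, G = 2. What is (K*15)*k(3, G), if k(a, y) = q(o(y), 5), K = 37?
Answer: -3330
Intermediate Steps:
q(d, n) = -3*d
k(a, y) = -3*y
(K*15)*k(3, G) = (37*15)*(-3*2) = 555*(-6) = -3330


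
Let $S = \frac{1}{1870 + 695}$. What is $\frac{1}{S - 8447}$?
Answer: $- \frac{2565}{21666554} \approx -0.00011839$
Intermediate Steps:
$S = \frac{1}{2565} \approx 0.00038986$
$\frac{1}{S - 8447} = \frac{1}{\frac{1}{2565} - 8447} = \frac{1}{- \frac{21666554}{2565}} = - \frac{2565}{21666554}$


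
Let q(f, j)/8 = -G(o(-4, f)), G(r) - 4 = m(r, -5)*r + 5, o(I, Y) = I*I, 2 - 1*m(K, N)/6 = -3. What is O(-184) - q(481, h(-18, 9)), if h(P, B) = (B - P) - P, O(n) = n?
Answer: 3728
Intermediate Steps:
m(K, N) = 30 (m(K, N) = 12 - 6*(-3) = 12 + 18 = 30)
h(P, B) = B - 2*P
o(I, Y) = I²
G(r) = 9 + 30*r (G(r) = 4 + (30*r + 5) = 4 + (5 + 30*r) = 9 + 30*r)
q(f, j) = -3912 (q(f, j) = 8*(-(9 + 30*(-4)²)) = 8*(-(9 + 30*16)) = 8*(-(9 + 480)) = 8*(-1*489) = 8*(-489) = -3912)
O(-184) - q(481, h(-18, 9)) = -184 - 1*(-3912) = -184 + 3912 = 3728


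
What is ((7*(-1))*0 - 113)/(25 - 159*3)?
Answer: 1/4 ≈ 0.25000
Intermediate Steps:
((7*(-1))*0 - 113)/(25 - 159*3) = (-7*0 - 113)/(25 - 477) = (0 - 113)/(-452) = -113*(-1/452) = 1/4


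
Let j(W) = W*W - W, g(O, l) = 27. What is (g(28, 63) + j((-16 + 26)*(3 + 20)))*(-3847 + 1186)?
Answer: -140226717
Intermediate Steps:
j(W) = W**2 - W
(g(28, 63) + j((-16 + 26)*(3 + 20)))*(-3847 + 1186) = (27 + ((-16 + 26)*(3 + 20))*(-1 + (-16 + 26)*(3 + 20)))*(-3847 + 1186) = (27 + (10*23)*(-1 + 10*23))*(-2661) = (27 + 230*(-1 + 230))*(-2661) = (27 + 230*229)*(-2661) = (27 + 52670)*(-2661) = 52697*(-2661) = -140226717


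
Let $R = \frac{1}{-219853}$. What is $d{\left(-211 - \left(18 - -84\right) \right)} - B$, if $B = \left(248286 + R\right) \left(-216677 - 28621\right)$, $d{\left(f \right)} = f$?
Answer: $\frac{13389940064394197}{219853} \approx 6.0904 \cdot 10^{10}$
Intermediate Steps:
$R = - \frac{1}{219853} \approx -4.5485 \cdot 10^{-6}$
$B = - \frac{13389940133208186}{219853}$ ($B = \left(248286 - \frac{1}{219853}\right) \left(-216677 - 28621\right) = \frac{54586421957}{219853} \left(-245298\right) = - \frac{13389940133208186}{219853} \approx -6.0904 \cdot 10^{10}$)
$d{\left(-211 - \left(18 - -84\right) \right)} - B = \left(-211 - \left(18 - -84\right)\right) - - \frac{13389940133208186}{219853} = \left(-211 - \left(18 + 84\right)\right) + \frac{13389940133208186}{219853} = \left(-211 - 102\right) + \frac{13389940133208186}{219853} = -313 + \frac{13389940133208186}{219853} = \frac{13389940064394197}{219853}$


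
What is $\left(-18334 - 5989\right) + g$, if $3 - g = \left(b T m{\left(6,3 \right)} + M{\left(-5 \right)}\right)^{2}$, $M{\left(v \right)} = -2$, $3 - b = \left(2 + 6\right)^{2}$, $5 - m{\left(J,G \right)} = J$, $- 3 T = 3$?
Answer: $-28289$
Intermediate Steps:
$T = -1$ ($T = \left(- \frac{1}{3}\right) 3 = -1$)
$m{\left(J,G \right)} = 5 - J$
$b = -61$ ($b = 3 - \left(2 + 6\right)^{2} = 3 - 8^{2} = 3 - 64 = -61$)
$g = -3966$ ($g = 3 - \left(\left(-61\right) \left(-1\right) \left(5 - 6\right) - 2\right)^{2} = 3 - \left(61 \left(5 - 6\right) - 2\right)^{2} = 3 - \left(61 \left(-1\right) - 2\right)^{2} = 3 - \left(-61 - 2\right)^{2} = 3 - \left(-63\right)^{2} = 3 - 3969 = -3966$)
$\left(-18334 - 5989\right) + g = \left(-18334 - 5989\right) - 3966 = -24323 - 3966 = -28289$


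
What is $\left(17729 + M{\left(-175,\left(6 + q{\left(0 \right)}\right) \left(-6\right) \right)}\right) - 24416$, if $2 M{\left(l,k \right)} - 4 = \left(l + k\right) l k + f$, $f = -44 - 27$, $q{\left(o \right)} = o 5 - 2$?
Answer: $- \frac{849241}{2} \approx -4.2462 \cdot 10^{5}$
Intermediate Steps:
$q{\left(o \right)} = -2 + 5 o$ ($q{\left(o \right)} = 5 o - 2 = -2 + 5 o$)
$f = -71$ ($f = -44 - 27 = -71$)
$M{\left(l,k \right)} = - \frac{67}{2} + \frac{k l \left(k + l\right)}{2}$ ($M{\left(l,k \right)} = 2 + \frac{\left(l + k\right) l k - 71}{2} = 2 + \frac{\left(k + l\right) l k - 71}{2} = 2 + \frac{l \left(k + l\right) k - 71}{2} = 2 + \frac{k l \left(k + l\right) - 71}{2} = 2 + \frac{-71 + k l \left(k + l\right)}{2} = 2 + \left(- \frac{71}{2} + \frac{k l \left(k + l\right)}{2}\right) = - \frac{67}{2} + \frac{k l \left(k + l\right)}{2}$)
$\left(17729 + M{\left(-175,\left(6 + q{\left(0 \right)}\right) \left(-6\right) \right)}\right) - 24416 = \left(17729 + \left(- \frac{67}{2} + \frac{\left(6 + \left(-2 + 5 \cdot 0\right)\right) \left(-6\right) \left(-175\right)^{2}}{2} + \frac{1}{2} \left(-175\right) \left(\left(6 + \left(-2 + 5 \cdot 0\right)\right) \left(-6\right)\right)^{2}\right)\right) - 24416 = \left(17729 + \left(- \frac{67}{2} + \frac{1}{2} \left(6 + \left(-2 + 0\right)\right) \left(-6\right) 30625 + \frac{1}{2} \left(-175\right) \left(\left(6 + \left(-2 + 0\right)\right) \left(-6\right)\right)^{2}\right)\right) - 24416 = \left(17729 + \left(- \frac{67}{2} + \frac{1}{2} \left(6 - 2\right) \left(-6\right) 30625 + \frac{1}{2} \left(-175\right) \left(\left(6 - 2\right) \left(-6\right)\right)^{2}\right)\right) - 24416 = \left(17729 + \left(- \frac{67}{2} + \frac{1}{2} \cdot 4 \left(-6\right) 30625 + \frac{1}{2} \left(-175\right) \left(4 \left(-6\right)\right)^{2}\right)\right) - 24416 = \left(17729 + \left(- \frac{67}{2} + \frac{1}{2} \left(-24\right) 30625 + \frac{1}{2} \left(-175\right) \left(-24\right)^{2}\right)\right) - 24416 = \left(17729 - \left(\frac{735067}{2} + 50400\right)\right) - 24416 = \left(17729 - \frac{835867}{2}\right) - 24416 = - \frac{800409}{2} - 24416 = - \frac{849241}{2}$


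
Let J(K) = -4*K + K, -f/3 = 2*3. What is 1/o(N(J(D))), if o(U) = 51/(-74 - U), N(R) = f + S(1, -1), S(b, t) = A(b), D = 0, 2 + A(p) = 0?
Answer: -18/17 ≈ -1.0588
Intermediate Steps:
A(p) = -2 (A(p) = -2 + 0 = -2)
S(b, t) = -2
f = -18 (f = -6*3 = -3*6 = -18)
J(K) = -3*K
N(R) = -20 (N(R) = -18 - 2 = -20)
1/o(N(J(D))) = 1/(-51/(74 - 20)) = 1/(-51/54) = 1/(-51*1/54) = 1/(-17/18) = -18/17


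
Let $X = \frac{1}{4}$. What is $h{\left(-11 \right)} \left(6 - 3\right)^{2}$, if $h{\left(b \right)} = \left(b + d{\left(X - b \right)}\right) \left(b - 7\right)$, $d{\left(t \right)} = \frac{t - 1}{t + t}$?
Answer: $\frac{8541}{5} \approx 1708.2$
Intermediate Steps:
$X = \frac{1}{4} \approx 0.25$
$d{\left(t \right)} = \frac{-1 + t}{2 t}$
$h{\left(b \right)} = \left(-7 + b\right) \left(b + \frac{- \frac{3}{4} - b}{2 \left(\frac{1}{4} - b\right)}\right)$ ($h{\left(b \right)} = \left(b + \frac{-1 - \left(- \frac{1}{4} + b\right)}{2 \left(\frac{1}{4} - b\right)}\right) \left(b - 7\right) = \left(b + \frac{- \frac{3}{4} - b}{2 \left(\frac{1}{4} - b\right)}\right) \left(-7 + b\right) = \left(-7 + b\right) \left(b + \frac{- \frac{3}{4} - b}{2 \left(\frac{1}{4} - b\right)}\right)$)
$h{\left(-11 \right)} \left(6 - 3\right)^{2} = \frac{-21 - 54 \left(-11\right)^{2} - -121 + 8 \left(-11\right)^{3}}{2 \left(-1 + 4 \left(-11\right)\right)} \left(6 - 3\right)^{2} = \frac{-21 - 6534 + 121 + 8 \left(-1331\right)}{2 \left(-1 - 44\right)} 3^{2} = \frac{-21 - 6534 + 121 - 10648}{2 \left(-45\right)} 9 = \frac{1}{2} \left(- \frac{1}{45}\right) \left(-17082\right) 9 = \frac{949}{5} \cdot 9 = \frac{8541}{5}$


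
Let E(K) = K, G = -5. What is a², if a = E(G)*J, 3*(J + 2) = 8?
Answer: 100/9 ≈ 11.111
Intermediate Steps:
J = ⅔ (J = -2 + (⅓)*8 = -2 + 8/3 = ⅔ ≈ 0.66667)
a = -10/3 (a = -5*⅔ = -10/3 ≈ -3.3333)
a² = (-10/3)² = 100/9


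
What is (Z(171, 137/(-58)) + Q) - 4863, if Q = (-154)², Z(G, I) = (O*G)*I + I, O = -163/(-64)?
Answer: 66154967/3712 ≈ 17822.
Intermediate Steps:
O = 163/64 (O = -163*(-1/64) = 163/64 ≈ 2.5469)
Z(G, I) = I + 163*G*I/64 (Z(G, I) = (163*G/64)*I + I = 163*G*I/64 + I = I + 163*G*I/64)
Q = 23716
(Z(171, 137/(-58)) + Q) - 4863 = ((137/(-58))*(64 + 163*171)/64 + 23716) - 4863 = ((137*(-1/58))*(64 + 27873)/64 + 23716) - 4863 = ((1/64)*(-137/58)*27937 + 23716) - 4863 = (-3827369/3712 + 23716) - 4863 = 84206423/3712 - 4863 = 66154967/3712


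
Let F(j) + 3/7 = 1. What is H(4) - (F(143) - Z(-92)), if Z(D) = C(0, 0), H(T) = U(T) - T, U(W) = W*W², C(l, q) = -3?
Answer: 395/7 ≈ 56.429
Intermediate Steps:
U(W) = W³
F(j) = 4/7 (F(j) = -3/7 + 1 = 4/7)
H(T) = T³ - T
Z(D) = -3
H(4) - (F(143) - Z(-92)) = (4³ - 1*4) - (4/7 - 1*(-3)) = (64 - 4) - (4/7 + 3) = 60 - 1*25/7 = 60 - 25/7 = 395/7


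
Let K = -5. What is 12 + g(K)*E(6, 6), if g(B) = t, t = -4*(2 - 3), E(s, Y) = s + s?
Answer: 60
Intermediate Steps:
E(s, Y) = 2*s
t = 4 (t = -4*(-1) = 4)
g(B) = 4
12 + g(K)*E(6, 6) = 12 + 4*(2*6) = 12 + 4*12 = 12 + 48 = 60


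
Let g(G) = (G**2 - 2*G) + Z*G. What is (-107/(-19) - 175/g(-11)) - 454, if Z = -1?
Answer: -187893/418 ≈ -449.50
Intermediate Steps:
g(G) = G**2 - 3*G (g(G) = (G**2 - 2*G) - G = G**2 - 3*G)
(-107/(-19) - 175/g(-11)) - 454 = (-107/(-19) - 175*(-1/(11*(-3 - 11)))) - 454 = (-107*(-1/19) - 175/((-11*(-14)))) - 454 = (107/19 - 175/154) - 454 = (107/19 - 175*1/154) - 454 = (107/19 - 25/22) - 454 = 1879/418 - 454 = -187893/418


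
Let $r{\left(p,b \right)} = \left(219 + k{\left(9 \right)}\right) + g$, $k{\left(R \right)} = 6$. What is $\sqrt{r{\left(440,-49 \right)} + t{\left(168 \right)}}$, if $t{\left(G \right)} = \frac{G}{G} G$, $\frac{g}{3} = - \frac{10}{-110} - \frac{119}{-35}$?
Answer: $\frac{\sqrt{1220505}}{55} \approx 20.087$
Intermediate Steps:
$g = \frac{576}{55}$ ($g = 3 \left(- \frac{10}{-110} - \frac{119}{-35}\right) = 3 \left(\left(-10\right) \left(- \frac{1}{110}\right) - - \frac{17}{5}\right) = 3 \left(\frac{1}{11} + \frac{17}{5}\right) = 3 \cdot \frac{192}{55} = \frac{576}{55} \approx 10.473$)
$r{\left(p,b \right)} = \frac{12951}{55}$ ($r{\left(p,b \right)} = \left(219 + 6\right) + \frac{576}{55} = 225 + \frac{576}{55} = \frac{12951}{55}$)
$t{\left(G \right)} = G$ ($t{\left(G \right)} = 1 G = G$)
$\sqrt{r{\left(440,-49 \right)} + t{\left(168 \right)}} = \sqrt{\frac{12951}{55} + 168} = \sqrt{\frac{22191}{55}} = \frac{\sqrt{1220505}}{55}$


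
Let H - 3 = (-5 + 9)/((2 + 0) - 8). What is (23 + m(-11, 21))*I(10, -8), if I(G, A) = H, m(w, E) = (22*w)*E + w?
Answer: -11830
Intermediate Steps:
m(w, E) = w + 22*E*w (m(w, E) = 22*E*w + w = w + 22*E*w)
H = 7/3 (H = 3 + (-5 + 9)/((2 + 0) - 8) = 3 + 4/(2 - 8) = 3 + 4/(-6) = 3 + 4*(-⅙) = 3 - ⅔ = 7/3 ≈ 2.3333)
I(G, A) = 7/3
(23 + m(-11, 21))*I(10, -8) = (23 - 11*(1 + 22*21))*(7/3) = (23 - 11*(1 + 462))*(7/3) = (23 - 11*463)*(7/3) = (23 - 5093)*(7/3) = -5070*7/3 = -11830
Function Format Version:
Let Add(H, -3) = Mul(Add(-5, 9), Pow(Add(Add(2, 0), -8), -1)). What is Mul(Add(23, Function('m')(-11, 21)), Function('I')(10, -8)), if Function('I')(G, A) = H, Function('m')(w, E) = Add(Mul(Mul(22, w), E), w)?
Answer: -11830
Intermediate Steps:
Function('m')(w, E) = Add(w, Mul(22, E, w)) (Function('m')(w, E) = Add(Mul(22, E, w), w) = Add(w, Mul(22, E, w)))
H = Rational(7, 3) (H = Add(3, Mul(Add(-5, 9), Pow(Add(Add(2, 0), -8), -1))) = Add(3, Mul(4, Pow(Add(2, -8), -1))) = Add(3, Mul(4, Pow(-6, -1))) = Add(3, Mul(4, Rational(-1, 6))) = Add(3, Rational(-2, 3)) = Rational(7, 3) ≈ 2.3333)
Function('I')(G, A) = Rational(7, 3)
Mul(Add(23, Function('m')(-11, 21)), Function('I')(10, -8)) = Mul(Add(23, Mul(-11, Add(1, Mul(22, 21)))), Rational(7, 3)) = Mul(Add(23, Mul(-11, Add(1, 462))), Rational(7, 3)) = Mul(Add(23, Mul(-11, 463)), Rational(7, 3)) = Mul(Add(23, -5093), Rational(7, 3)) = Mul(-5070, Rational(7, 3)) = -11830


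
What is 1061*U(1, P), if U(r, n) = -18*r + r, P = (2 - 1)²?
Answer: -18037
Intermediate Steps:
P = 1 (P = 1² = 1)
U(r, n) = -17*r
1061*U(1, P) = 1061*(-17*1) = 1061*(-17) = -18037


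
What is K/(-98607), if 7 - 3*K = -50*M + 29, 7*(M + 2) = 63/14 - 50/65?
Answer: 8677/26919711 ≈ 0.00032233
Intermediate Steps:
M = -267/182 (M = -2 + (63/14 - 50/65)/7 = -2 + (63*(1/14) - 50*1/65)/7 = -2 + (9/2 - 10/13)/7 = -2 + (1/7)*(97/26) = -2 + 97/182 = -267/182 ≈ -1.4670)
K = -8677/273 (K = 7/3 - (-50*(-267/182) + 29)/3 = 7/3 - (6675/91 + 29)/3 = 7/3 - 1/3*9314/91 = 7/3 - 9314/273 = -8677/273 ≈ -31.784)
K/(-98607) = -8677/273/(-98607) = -8677/273*(-1/98607) = 8677/26919711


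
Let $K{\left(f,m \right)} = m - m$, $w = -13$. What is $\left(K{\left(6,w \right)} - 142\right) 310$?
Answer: $-44020$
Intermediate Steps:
$K{\left(f,m \right)} = 0$
$\left(K{\left(6,w \right)} - 142\right) 310 = \left(0 - 142\right) 310 = \left(-142\right) 310 = -44020$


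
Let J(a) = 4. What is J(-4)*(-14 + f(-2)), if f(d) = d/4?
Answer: -58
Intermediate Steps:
f(d) = d/4 (f(d) = d*(1/4) = d/4)
J(-4)*(-14 + f(-2)) = 4*(-14 + (1/4)*(-2)) = 4*(-14 - 1/2) = 4*(-29/2) = -58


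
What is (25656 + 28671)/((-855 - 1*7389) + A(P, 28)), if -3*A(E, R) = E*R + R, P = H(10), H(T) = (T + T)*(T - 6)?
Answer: -18109/3000 ≈ -6.0363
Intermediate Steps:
H(T) = 2*T*(-6 + T) (H(T) = (2*T)*(-6 + T) = 2*T*(-6 + T))
P = 80 (P = 2*10*(-6 + 10) = 2*10*4 = 80)
A(E, R) = -R/3 - E*R/3 (A(E, R) = -(E*R + R)/3 = -(R + E*R)/3 = -R/3 - E*R/3)
(25656 + 28671)/((-855 - 1*7389) + A(P, 28)) = (25656 + 28671)/((-855 - 1*7389) - ⅓*28*(1 + 80)) = 54327/((-855 - 7389) - ⅓*28*81) = 54327/(-8244 - 756) = 54327/(-9000) = 54327*(-1/9000) = -18109/3000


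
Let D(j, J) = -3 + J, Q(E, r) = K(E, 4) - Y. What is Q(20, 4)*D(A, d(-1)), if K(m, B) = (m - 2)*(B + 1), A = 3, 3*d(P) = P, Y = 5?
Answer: -850/3 ≈ -283.33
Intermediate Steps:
d(P) = P/3
K(m, B) = (1 + B)*(-2 + m) (K(m, B) = (-2 + m)*(1 + B) = (1 + B)*(-2 + m))
Q(E, r) = -15 + 5*E (Q(E, r) = (-2 + E - 2*4 + 4*E) - 1*5 = (-2 + E - 8 + 4*E) - 5 = (-10 + 5*E) - 5 = -15 + 5*E)
Q(20, 4)*D(A, d(-1)) = (-15 + 5*20)*(-3 + (⅓)*(-1)) = (-15 + 100)*(-3 - ⅓) = 85*(-10/3) = -850/3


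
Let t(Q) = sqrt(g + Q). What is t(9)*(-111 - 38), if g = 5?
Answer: -149*sqrt(14) ≈ -557.51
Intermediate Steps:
t(Q) = sqrt(5 + Q)
t(9)*(-111 - 38) = sqrt(5 + 9)*(-111 - 38) = sqrt(14)*(-149) = -149*sqrt(14)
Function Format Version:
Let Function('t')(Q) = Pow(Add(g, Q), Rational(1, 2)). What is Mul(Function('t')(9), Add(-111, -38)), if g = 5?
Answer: Mul(-149, Pow(14, Rational(1, 2))) ≈ -557.51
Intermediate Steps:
Function('t')(Q) = Pow(Add(5, Q), Rational(1, 2))
Mul(Function('t')(9), Add(-111, -38)) = Mul(Pow(Add(5, 9), Rational(1, 2)), Add(-111, -38)) = Mul(Pow(14, Rational(1, 2)), -149) = Mul(-149, Pow(14, Rational(1, 2)))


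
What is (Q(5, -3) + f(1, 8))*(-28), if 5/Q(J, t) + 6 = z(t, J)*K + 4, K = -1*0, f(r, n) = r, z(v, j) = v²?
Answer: 42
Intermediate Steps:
K = 0
Q(J, t) = -5/2 (Q(J, t) = 5/(-6 + (t²*0 + 4)) = 5/(-6 + (0 + 4)) = 5/(-6 + 4) = 5/(-2) = 5*(-½) = -5/2)
(Q(5, -3) + f(1, 8))*(-28) = (-5/2 + 1)*(-28) = -3/2*(-28) = 42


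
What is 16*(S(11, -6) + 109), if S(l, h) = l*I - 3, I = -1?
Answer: 1520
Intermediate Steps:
S(l, h) = -3 - l (S(l, h) = l*(-1) - 3 = -l - 3 = -3 - l)
16*(S(11, -6) + 109) = 16*((-3 - 1*11) + 109) = 16*((-3 - 11) + 109) = 16*(-14 + 109) = 16*95 = 1520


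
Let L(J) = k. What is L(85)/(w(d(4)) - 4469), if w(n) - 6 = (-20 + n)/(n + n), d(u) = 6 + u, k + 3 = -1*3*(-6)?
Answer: -30/8927 ≈ -0.0033606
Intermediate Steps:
k = 15 (k = -3 - 1*3*(-6) = -3 - 3*(-6) = -3 + 18 = 15)
L(J) = 15
w(n) = 6 + (-20 + n)/(2*n) (w(n) = 6 + (-20 + n)/(n + n) = 6 + (-20 + n)/((2*n)) = 6 + (-20 + n)*(1/(2*n)) = 6 + (-20 + n)/(2*n))
L(85)/(w(d(4)) - 4469) = 15/((13/2 - 10/(6 + 4)) - 4469) = 15/((13/2 - 10/10) - 4469) = 15/((13/2 - 10*⅒) - 4469) = 15/((13/2 - 1) - 4469) = 15/(11/2 - 4469) = 15/(-8927/2) = 15*(-2/8927) = -30/8927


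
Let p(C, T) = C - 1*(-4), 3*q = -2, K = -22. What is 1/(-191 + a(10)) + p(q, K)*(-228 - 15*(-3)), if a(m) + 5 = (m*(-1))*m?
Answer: -180561/296 ≈ -610.00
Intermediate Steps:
q = -⅔ (q = (⅓)*(-2) = -⅔ ≈ -0.66667)
p(C, T) = 4 + C (p(C, T) = C + 4 = 4 + C)
a(m) = -5 - m² (a(m) = -5 + (m*(-1))*m = -5 + (-m)*m = -5 - m²)
1/(-191 + a(10)) + p(q, K)*(-228 - 15*(-3)) = 1/(-191 + (-5 - 1*10²)) + (4 - ⅔)*(-228 - 15*(-3)) = 1/(-191 + (-5 - 1*100)) + 10*(-228 + 45)/3 = 1/(-191 + (-5 - 100)) + (10/3)*(-183) = 1/(-191 - 105) - 610 = 1/(-296) - 610 = -1/296 - 610 = -180561/296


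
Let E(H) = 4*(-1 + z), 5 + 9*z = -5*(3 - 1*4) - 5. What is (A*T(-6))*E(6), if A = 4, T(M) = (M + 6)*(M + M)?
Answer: 0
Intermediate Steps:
z = -5/9 (z = -5/9 + (-5*(3 - 1*4) - 5)/9 = -5/9 + (-5*(3 - 4) - 5)/9 = -5/9 + (-5*(-1) - 5)/9 = -5/9 + (5 - 5)/9 = -5/9 + (⅑)*0 = -5/9 + 0 = -5/9 ≈ -0.55556)
T(M) = 2*M*(6 + M) (T(M) = (6 + M)*(2*M) = 2*M*(6 + M))
E(H) = -56/9 (E(H) = 4*(-1 - 5/9) = 4*(-14/9) = -56/9)
(A*T(-6))*E(6) = (4*(2*(-6)*(6 - 6)))*(-56/9) = (4*(2*(-6)*0))*(-56/9) = (4*0)*(-56/9) = 0*(-56/9) = 0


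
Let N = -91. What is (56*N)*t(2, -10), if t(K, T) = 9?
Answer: -45864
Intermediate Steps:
(56*N)*t(2, -10) = (56*(-91))*9 = -5096*9 = -45864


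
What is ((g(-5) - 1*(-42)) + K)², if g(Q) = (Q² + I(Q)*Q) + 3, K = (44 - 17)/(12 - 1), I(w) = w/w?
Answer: 550564/121 ≈ 4550.1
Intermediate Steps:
I(w) = 1
K = 27/11 ≈ 2.4545
g(Q) = 3 + Q + Q² (g(Q) = (Q² + 1*Q) + 3 = (Q² + Q) + 3 = (Q + Q²) + 3 = 3 + Q + Q²)
((g(-5) - 1*(-42)) + K)² = (((3 - 5 + (-5)²) - 1*(-42)) + 27/11)² = (((3 - 5 + 25) + 42) + 27/11)² = ((23 + 42) + 27/11)² = (65 + 27/11)² = (742/11)² = 550564/121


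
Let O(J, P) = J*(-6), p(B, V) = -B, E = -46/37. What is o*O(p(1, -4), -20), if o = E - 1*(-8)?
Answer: 1500/37 ≈ 40.541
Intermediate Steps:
E = -46/37 (E = -46*1/37 = -46/37 ≈ -1.2432)
O(J, P) = -6*J
o = 250/37 (o = -46/37 - 1*(-8) = -46/37 + 8 = 250/37 ≈ 6.7568)
o*O(p(1, -4), -20) = 250*(-(-6))/37 = 250*(-6*(-1))/37 = (250/37)*6 = 1500/37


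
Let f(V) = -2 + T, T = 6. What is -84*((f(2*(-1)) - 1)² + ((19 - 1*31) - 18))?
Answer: 1764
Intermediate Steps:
f(V) = 4 (f(V) = -2 + 6 = 4)
-84*((f(2*(-1)) - 1)² + ((19 - 1*31) - 18)) = -84*((4 - 1)² + ((19 - 1*31) - 18)) = -84*(3² + ((19 - 31) - 18)) = -84*(9 + (-12 - 18)) = -84*(9 - 30) = -84*(-21) = -1*(-1764) = 1764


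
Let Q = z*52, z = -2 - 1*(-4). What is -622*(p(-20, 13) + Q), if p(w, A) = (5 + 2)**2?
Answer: -95166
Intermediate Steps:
z = 2 (z = -2 + 4 = 2)
p(w, A) = 49 (p(w, A) = 7**2 = 49)
Q = 104 (Q = 2*52 = 104)
-622*(p(-20, 13) + Q) = -622*(49 + 104) = -622*153 = -95166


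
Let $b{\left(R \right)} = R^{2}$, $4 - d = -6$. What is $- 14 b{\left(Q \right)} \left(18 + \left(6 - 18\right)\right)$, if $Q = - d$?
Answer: $-8400$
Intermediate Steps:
$d = 10$ ($d = 4 - -6 = 4 + 6 = 10$)
$Q = -10$ ($Q = \left(-1\right) 10 = -10$)
$- 14 b{\left(Q \right)} \left(18 + \left(6 - 18\right)\right) = - 14 \left(-10\right)^{2} \left(18 + \left(6 - 18\right)\right) = \left(-14\right) 100 \left(18 + \left(6 - 18\right)\right) = - 1400 \left(18 - 12\right) = \left(-1400\right) 6 = -8400$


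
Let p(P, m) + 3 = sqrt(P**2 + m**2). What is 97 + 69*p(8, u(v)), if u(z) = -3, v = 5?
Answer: -110 + 69*sqrt(73) ≈ 479.54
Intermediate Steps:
p(P, m) = -3 + sqrt(P**2 + m**2)
97 + 69*p(8, u(v)) = 97 + 69*(-3 + sqrt(8**2 + (-3)**2)) = 97 + 69*(-3 + sqrt(64 + 9)) = 97 + 69*(-3 + sqrt(73)) = 97 + (-207 + 69*sqrt(73)) = -110 + 69*sqrt(73)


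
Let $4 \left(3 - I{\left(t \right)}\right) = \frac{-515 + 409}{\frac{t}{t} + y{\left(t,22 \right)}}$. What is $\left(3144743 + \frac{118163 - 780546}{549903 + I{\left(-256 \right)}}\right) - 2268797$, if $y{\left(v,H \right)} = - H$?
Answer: $\frac{20230820119968}{23095999} \approx 8.7595 \cdot 10^{5}$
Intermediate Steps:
$I{\left(t \right)} = \frac{73}{42}$ ($I{\left(t \right)} = 3 - \frac{\left(-515 + 409\right) \frac{1}{\frac{t}{t} - 22}}{4} = 3 - \frac{\left(-106\right) \frac{1}{1 - 22}}{4} = 3 - \frac{\left(-106\right) \frac{1}{-21}}{4} = 3 - \frac{\left(-106\right) \left(- \frac{1}{21}\right)}{4} = 3 - \frac{53}{42} = \frac{73}{42}$)
$\left(3144743 + \frac{118163 - 780546}{549903 + I{\left(-256 \right)}}\right) - 2268797 = \left(3144743 + \frac{118163 - 780546}{549903 + \frac{73}{42}}\right) - 2268797 = \left(3144743 - \frac{662383}{\frac{23095999}{42}}\right) - 2268797 = \left(3144743 - \frac{27820086}{23095999}\right) - 2268797 = \frac{72630953363171}{23095999} - 2268797 = \frac{20230820119968}{23095999}$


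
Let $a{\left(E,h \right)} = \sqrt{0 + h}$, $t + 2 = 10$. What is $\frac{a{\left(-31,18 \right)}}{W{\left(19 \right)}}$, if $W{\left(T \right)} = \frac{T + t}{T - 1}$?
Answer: $2 \sqrt{2} \approx 2.8284$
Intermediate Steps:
$t = 8$ ($t = -2 + 10 = 8$)
$a{\left(E,h \right)} = \sqrt{h}$
$W{\left(T \right)} = \frac{8 + T}{-1 + T}$ ($W{\left(T \right)} = \frac{T + 8}{T - 1} = \frac{8 + T}{-1 + T}$)
$\frac{a{\left(-31,18 \right)}}{W{\left(19 \right)}} = \frac{\sqrt{18}}{\frac{1}{-1 + 19} \left(8 + 19\right)} = \frac{3 \sqrt{2}}{\frac{1}{18} \cdot 27} = \frac{3 \sqrt{2}}{\frac{3}{2}} = 3 \sqrt{2} \cdot \frac{2}{3} = 2 \sqrt{2}$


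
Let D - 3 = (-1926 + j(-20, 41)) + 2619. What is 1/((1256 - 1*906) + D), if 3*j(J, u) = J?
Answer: 3/3118 ≈ 0.00096215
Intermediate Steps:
j(J, u) = J/3
D = 2068/3 (D = 3 + ((-1926 + (⅓)*(-20)) + 2619) = 3 + ((-1926 - 20/3) + 2619) = 3 + (-5798/3 + 2619) = 3 + 2059/3 = 2068/3 ≈ 689.33)
1/((1256 - 1*906) + D) = 1/((1256 - 1*906) + 2068/3) = 1/((1256 - 906) + 2068/3) = 1/(350 + 2068/3) = 1/(3118/3) = 3/3118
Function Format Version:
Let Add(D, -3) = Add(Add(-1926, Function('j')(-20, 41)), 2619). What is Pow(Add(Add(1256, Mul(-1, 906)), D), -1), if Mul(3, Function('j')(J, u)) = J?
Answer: Rational(3, 3118) ≈ 0.00096215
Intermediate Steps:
Function('j')(J, u) = Mul(Rational(1, 3), J)
D = Rational(2068, 3) (D = Add(3, Add(Add(-1926, Mul(Rational(1, 3), -20)), 2619)) = Add(3, Add(Add(-1926, Rational(-20, 3)), 2619)) = Add(3, Add(Rational(-5798, 3), 2619)) = Add(3, Rational(2059, 3)) = Rational(2068, 3) ≈ 689.33)
Pow(Add(Add(1256, Mul(-1, 906)), D), -1) = Pow(Add(Add(1256, Mul(-1, 906)), Rational(2068, 3)), -1) = Pow(Add(Add(1256, -906), Rational(2068, 3)), -1) = Pow(Add(350, Rational(2068, 3)), -1) = Pow(Rational(3118, 3), -1) = Rational(3, 3118)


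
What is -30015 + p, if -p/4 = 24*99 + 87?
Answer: -39867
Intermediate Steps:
p = -9852 (p = -4*(24*99 + 87) = -4*(2376 + 87) = -4*2463 = -9852)
-30015 + p = -30015 - 9852 = -39867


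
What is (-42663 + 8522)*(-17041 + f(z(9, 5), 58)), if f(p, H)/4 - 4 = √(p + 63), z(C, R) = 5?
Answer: 581250525 - 273128*√17 ≈ 5.8012e+8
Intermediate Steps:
f(p, H) = 16 + 4*√(63 + p) (f(p, H) = 16 + 4*√(p + 63) = 16 + 4*√(63 + p))
(-42663 + 8522)*(-17041 + f(z(9, 5), 58)) = (-42663 + 8522)*(-17041 + (16 + 4*√(63 + 5))) = -34141*(-17041 + (16 + 4*√68)) = -34141*(-17041 + (16 + 4*(2*√17))) = -34141*(-17041 + (16 + 8*√17)) = -34141*(-17025 + 8*√17) = 581250525 - 273128*√17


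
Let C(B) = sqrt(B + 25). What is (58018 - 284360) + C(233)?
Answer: -226342 + sqrt(258) ≈ -2.2633e+5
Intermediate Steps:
C(B) = sqrt(25 + B)
(58018 - 284360) + C(233) = (58018 - 284360) + sqrt(25 + 233) = -226342 + sqrt(258)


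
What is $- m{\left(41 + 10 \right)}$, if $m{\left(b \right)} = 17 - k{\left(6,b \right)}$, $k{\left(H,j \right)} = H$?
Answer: $-11$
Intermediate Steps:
$m{\left(b \right)} = 11$ ($m{\left(b \right)} = 17 - 6 = 11$)
$- m{\left(41 + 10 \right)} = \left(-1\right) 11 = -11$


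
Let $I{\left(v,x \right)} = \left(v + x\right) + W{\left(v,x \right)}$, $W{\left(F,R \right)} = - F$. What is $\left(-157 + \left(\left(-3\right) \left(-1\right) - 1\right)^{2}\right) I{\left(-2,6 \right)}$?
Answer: $-918$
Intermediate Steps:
$I{\left(v,x \right)} = x$ ($I{\left(v,x \right)} = \left(v + x\right) - v = x$)
$\left(-157 + \left(\left(-3\right) \left(-1\right) - 1\right)^{2}\right) I{\left(-2,6 \right)} = \left(-157 + \left(\left(-3\right) \left(-1\right) - 1\right)^{2}\right) 6 = \left(-157 + \left(3 - 1\right)^{2}\right) 6 = \left(-157 + 2^{2}\right) 6 = \left(-157 + 4\right) 6 = \left(-153\right) 6 = -918$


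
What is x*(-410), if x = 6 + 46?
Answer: -21320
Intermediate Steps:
x = 52
x*(-410) = 52*(-410) = -21320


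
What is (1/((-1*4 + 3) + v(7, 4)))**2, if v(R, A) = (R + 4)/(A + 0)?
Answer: 16/49 ≈ 0.32653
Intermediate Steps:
v(R, A) = (4 + R)/A
(1/((-1*4 + 3) + v(7, 4)))**2 = (1/((-1*4 + 3) + (4 + 7)/4))**2 = (1/((-4 + 3) + (1/4)*11))**2 = (1/(-1 + 11/4))**2 = (1/(7/4))**2 = (4/7)**2 = 16/49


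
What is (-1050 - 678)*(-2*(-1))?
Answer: -3456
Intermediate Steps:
(-1050 - 678)*(-2*(-1)) = -1728*2 = -3456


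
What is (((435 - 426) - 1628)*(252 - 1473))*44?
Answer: 86979156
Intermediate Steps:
(((435 - 426) - 1628)*(252 - 1473))*44 = ((9 - 1628)*(-1221))*44 = -1619*(-1221)*44 = 1976799*44 = 86979156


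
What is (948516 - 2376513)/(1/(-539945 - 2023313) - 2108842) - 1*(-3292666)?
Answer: 17798529898269678068/5405506127237 ≈ 3.2927e+6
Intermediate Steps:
(948516 - 2376513)/(1/(-539945 - 2023313) - 2108842) - 1*(-3292666) = -1427997/(1/(-2563258) - 2108842) + 3292666 = -1427997/(-1/2563258 - 2108842) + 3292666 = -1427997/(-5405506127237/2563258) + 3292666 = -1427997*(-2563258/5405506127237) + 3292666 = 3660324734226/5405506127237 + 3292666 = 17798529898269678068/5405506127237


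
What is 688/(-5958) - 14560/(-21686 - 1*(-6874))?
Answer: 1367104/1575891 ≈ 0.86751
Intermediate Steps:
688/(-5958) - 14560/(-21686 - 1*(-6874)) = 688*(-1/5958) - 14560/(-21686 + 6874) = -344/2979 - 14560/(-14812) = -344/2979 - 14560*(-1/14812) = -344/2979 + 520/529 = 1367104/1575891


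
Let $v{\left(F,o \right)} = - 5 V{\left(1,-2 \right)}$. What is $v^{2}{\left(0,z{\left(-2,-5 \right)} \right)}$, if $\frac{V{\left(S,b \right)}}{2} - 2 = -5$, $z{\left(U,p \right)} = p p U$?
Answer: $900$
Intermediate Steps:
$z{\left(U,p \right)} = U p^{2}$ ($z{\left(U,p \right)} = p^{2} U = U p^{2}$)
$V{\left(S,b \right)} = -6$ ($V{\left(S,b \right)} = 4 + 2 \left(-5\right) = 4 - 10 = -6$)
$v{\left(F,o \right)} = 30$ ($v{\left(F,o \right)} = \left(-5\right) \left(-6\right) = 30$)
$v^{2}{\left(0,z{\left(-2,-5 \right)} \right)} = 30^{2} = 900$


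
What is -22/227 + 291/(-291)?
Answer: -249/227 ≈ -1.0969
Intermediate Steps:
-22/227 + 291/(-291) = -22*1/227 + 291*(-1/291) = -22/227 - 1 = -249/227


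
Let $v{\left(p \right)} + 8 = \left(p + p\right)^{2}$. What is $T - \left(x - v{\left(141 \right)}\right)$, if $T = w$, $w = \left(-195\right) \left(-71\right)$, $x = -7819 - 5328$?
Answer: $106508$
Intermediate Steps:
$x = -13147$ ($x = -7819 - 5328 = -13147$)
$w = 13845$
$v{\left(p \right)} = -8 + 4 p^{2}$ ($v{\left(p \right)} = -8 + \left(p + p\right)^{2} = -8 + \left(2 p\right)^{2} = -8 + 4 p^{2}$)
$T = 13845$
$T - \left(x - v{\left(141 \right)}\right) = 13845 - \left(-13147 - \left(-8 + 4 \cdot 141^{2}\right)\right) = 13845 - \left(-13147 - \left(-8 + 4 \cdot 19881\right)\right) = 13845 - \left(-13147 - \left(-8 + 79524\right)\right) = 13845 - \left(-13147 - 79516\right) = 13845 - -92663 = 13845 + 92663 = 106508$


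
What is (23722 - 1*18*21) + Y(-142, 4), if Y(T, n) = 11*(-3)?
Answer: 23311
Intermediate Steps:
Y(T, n) = -33
(23722 - 1*18*21) + Y(-142, 4) = (23722 - 1*18*21) - 33 = (23722 - 18*21) - 33 = (23722 - 378) - 33 = 23344 - 33 = 23311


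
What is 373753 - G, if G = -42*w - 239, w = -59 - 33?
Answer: 370128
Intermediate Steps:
w = -92
G = 3625 (G = -42*(-92) - 239 = 3864 - 239 = 3625)
373753 - G = 373753 - 1*3625 = 373753 - 3625 = 370128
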